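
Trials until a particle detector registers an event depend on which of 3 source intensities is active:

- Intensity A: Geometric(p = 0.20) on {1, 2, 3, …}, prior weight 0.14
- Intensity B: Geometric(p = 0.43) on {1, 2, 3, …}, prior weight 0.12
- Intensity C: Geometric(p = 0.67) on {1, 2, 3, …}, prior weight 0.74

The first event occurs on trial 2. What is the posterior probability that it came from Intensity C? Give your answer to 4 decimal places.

0.7595

P(component k | x) = P(Z=k)·f_k(x) / marginal(x), where marginal(x) = Σ_j P(Z=j)·f_j(x).
Component likelihoods at x = 2:
  p_A = 0.16
  p_B = 0.2451
  p_C = 0.2211
Multiply by the mixture weights:
  P(Z=A)·p_A = 0.14 × 0.16 = 0.0224
  P(Z=B)·p_B = 0.12 × 0.2451 = 0.029412
  P(Z=C)·p_C = 0.74 × 0.2211 = 0.163614
Marginal: 0.0224 + 0.029412 + 0.163614 = 0.215426
P(Intensity C | x) ≈ 0.7595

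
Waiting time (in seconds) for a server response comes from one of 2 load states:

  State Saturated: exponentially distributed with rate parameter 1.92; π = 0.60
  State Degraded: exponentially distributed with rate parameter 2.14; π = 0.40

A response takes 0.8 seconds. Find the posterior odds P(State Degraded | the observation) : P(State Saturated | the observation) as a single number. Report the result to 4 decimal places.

0.6231

Since P(k|x) ∝ π_k f_k(x), the posterior odds are π_i f_i(x) / (π_j f_j(x)).
Exponential densities:
  L_Saturated = 1.92·e^(−1.92·0.8) = 1.92·e^(−1.5360) = 0.413261
  L_Degraded = 2.14·e^(−2.14·0.8) = 2.14·e^(−1.7120) = 0.386279
Odds = (0.40/0.60) × (0.386279/0.413261) = 0.666667 × 0.93471 ≈ 0.6231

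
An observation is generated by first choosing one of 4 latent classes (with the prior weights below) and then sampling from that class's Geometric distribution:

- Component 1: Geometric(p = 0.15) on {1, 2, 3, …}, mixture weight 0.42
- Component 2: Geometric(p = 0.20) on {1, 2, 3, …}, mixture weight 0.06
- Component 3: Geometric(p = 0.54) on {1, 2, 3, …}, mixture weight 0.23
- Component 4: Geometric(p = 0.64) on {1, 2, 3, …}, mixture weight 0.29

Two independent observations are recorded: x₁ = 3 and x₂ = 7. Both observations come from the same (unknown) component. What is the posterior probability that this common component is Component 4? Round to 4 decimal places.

By Bayes' theorem, P(k | x) = π_k f_k(x) / Σ_j π_j f_j(x).
Since both observations come from the same component, the likelihood for component k is f_k(x₁)·f_k(x₂).
  L_1 = [0.15·(1−0.15)^2 = 0.15·0.7225 = 0.108375] × [0.0565724] = 0.00613104
  L_2 = [0.20·(1−0.20)^2 = 0.20·0.64 = 0.128] × [0.0524288] = 0.00671089
  L_3 = [0.54·(1−0.54)^2 = 0.54·0.2116 = 0.114264] × [0.00511612] = 0.000584588
  L_4 = [0.64·(1−0.64)^2 = 0.64·0.1296 = 0.082944] × [0.00139314] = 0.000115553
Prior × likelihood for each component:
  π_1·L_1 = 0.42 × 0.00613104 = 0.00257504
  π_2·L_2 = 0.06 × 0.00671089 = 0.000402653
  π_3·L_3 = 0.23 × 0.000584588 = 0.000134455
  π_4·L_4 = 0.29 × 0.000115553 = 3.35103e-05
Evidence: 0.00257504 + 0.000402653 + 0.000134455 + 3.35103e-05 = 0.00314565
Responsibility of Component 4: 3.35103e-05 / 0.00314565 ≈ 0.0107

0.0107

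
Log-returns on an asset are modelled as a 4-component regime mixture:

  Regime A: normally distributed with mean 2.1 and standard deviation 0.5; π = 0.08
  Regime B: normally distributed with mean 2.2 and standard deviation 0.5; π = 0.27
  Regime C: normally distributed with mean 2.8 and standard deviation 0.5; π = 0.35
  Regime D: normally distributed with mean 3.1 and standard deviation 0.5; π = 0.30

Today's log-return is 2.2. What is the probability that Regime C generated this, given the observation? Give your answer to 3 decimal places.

0.295

Posterior ∝ prior × likelihood, so P(k | x) ∝ w_k f_k(x); normalise over all components.
Component likelihoods at x = 2.2:
  L_A = 0.782085
  L_B = 0.797885
  L_C = 0.388372
  L_D = 0.1579
Prior × likelihood for each component:
  w_A·L_A = 0.08 × 0.782085 = 0.0625668
  w_B·L_B = 0.27 × 0.797885 = 0.215429
  w_C·L_C = 0.35 × 0.388372 = 0.13593
  w_D·L_D = 0.30 × 0.1579 = 0.0473701
Evidence: 0.0625668 + 0.215429 + 0.13593 + 0.0473701 = 0.461296
Responsibility of Regime C: 0.13593 / 0.461296 ≈ 0.295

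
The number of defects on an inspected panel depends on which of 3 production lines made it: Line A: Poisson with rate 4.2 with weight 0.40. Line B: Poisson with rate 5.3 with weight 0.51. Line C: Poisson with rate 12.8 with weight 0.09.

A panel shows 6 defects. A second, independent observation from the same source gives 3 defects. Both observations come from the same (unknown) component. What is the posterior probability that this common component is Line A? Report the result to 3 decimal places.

0.466

P(component k | x) = π_k·f_k(x) / marginal(x), where marginal(x) = Σ_j π_j·f_j(x).
Since both observations come from the same component, the likelihood for component k is f_k(x₁)·f_k(x₂).
  L_A = [e^(−4.2)·4.2^6/6! = 0.114321] × [0.185165] = 0.0211683
  L_B = [e^(−5.3)·5.3^6/6! = 0.15366] × [0.123856] = 0.0190317
  L_C = [e^(−12.8)·12.8^6/6! = 0.0168639] × [0.00096496] = 1.6273e-05
Unnormalised posteriors:
  π_A·L_A = 0.40 × 0.0211683 = 0.00846732
  π_B·L_B = 0.51 × 0.0190317 = 0.00970617
  π_C·L_C = 0.09 × 1.6273e-05 = 1.46457e-06
Denominator: 0.00846732 + 0.00970617 + 1.46457e-06 = 0.018175
P(Line A | data) ≈ 0.466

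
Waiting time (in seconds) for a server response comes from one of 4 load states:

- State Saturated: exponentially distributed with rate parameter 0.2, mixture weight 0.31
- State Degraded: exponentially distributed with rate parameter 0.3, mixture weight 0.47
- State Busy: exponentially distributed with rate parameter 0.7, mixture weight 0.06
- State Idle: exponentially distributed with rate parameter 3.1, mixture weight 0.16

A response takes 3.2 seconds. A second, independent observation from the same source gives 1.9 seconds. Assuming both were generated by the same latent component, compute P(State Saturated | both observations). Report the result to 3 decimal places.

The responsibility of component k is π_k f_k(x) divided by Σ_j π_j f_j(x).
Since both observations come from the same component, the likelihood for component k is f_k(x₁)·f_k(x₂).
  L_Saturated = [0.105458] × [0.136772] = 0.0144238
  L_Degraded = [0.114868] × [0.169658] = 0.0194882
  L_Busy = [0.074521] × [0.185134] = 0.0137964
  L_Idle = [0.000152462] × [0.00857763] = 1.30776e-06
Unnormalised posteriors:
  π_Saturated·L_Saturated = 0.31 × 0.0144238 = 0.00447138
  π_Degraded·L_Degraded = 0.47 × 0.0194882 = 0.00915946
  π_Busy·L_Busy = 0.06 × 0.0137964 = 0.000827782
  π_Idle·L_Idle = 0.16 × 1.30776e-06 = 2.09241e-07
Denominator: 0.00447138 + 0.00915946 + 0.000827782 + 2.09241e-07 = 0.0144588
Responsibility of State Saturated: 0.00447138 / 0.0144588 ≈ 0.309

0.309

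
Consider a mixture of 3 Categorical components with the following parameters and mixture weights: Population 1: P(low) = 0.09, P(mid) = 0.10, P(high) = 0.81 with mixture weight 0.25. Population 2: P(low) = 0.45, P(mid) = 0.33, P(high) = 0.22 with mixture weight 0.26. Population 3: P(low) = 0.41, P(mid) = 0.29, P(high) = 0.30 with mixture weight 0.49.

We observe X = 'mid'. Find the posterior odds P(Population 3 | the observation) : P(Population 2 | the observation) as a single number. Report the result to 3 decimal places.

1.656

Only the two components matter; the odds are (P(Z=i) f_i(x)) / (P(Z=j) f_j(x)).
Component likelihoods at x = 'mid':
  p_1 = P(mid | comp) = 0.10
  p_2 = P(mid | comp) = 0.33
  p_3 = P(mid | comp) = 0.29
Odds = (0.49/0.26) × (0.29/0.33) = 1.88462 × 0.878788 ≈ 1.656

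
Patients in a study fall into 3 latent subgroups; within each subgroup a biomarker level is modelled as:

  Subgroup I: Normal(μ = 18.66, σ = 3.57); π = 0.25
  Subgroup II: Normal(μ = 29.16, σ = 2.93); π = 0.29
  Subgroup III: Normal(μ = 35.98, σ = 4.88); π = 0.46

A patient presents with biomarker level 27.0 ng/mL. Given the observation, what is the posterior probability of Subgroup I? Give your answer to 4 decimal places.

0.0470

P(component k | x) = w_k·f_k(x) / marginal(x), where marginal(x) = Σ_j w_j·f_j(x).
Evaluate each component's likelihood at the observed value:
  p_I = (1/(3.57·√(2π)))·exp(−(27.0−18.66)²/(2·3.57²)) = 0.111749·exp(-2.72876) = 0.00729719
  p_II = (1/(2.93·√(2π)))·exp(−(27.0−29.16)²/(2·2.93²)) = 0.136158·exp(-0.27173) = 0.10376
  p_III = (1/(4.88·√(2π)))·exp(−(27.0−35.98)²/(2·4.88²)) = 0.081750·exp(-1.69310) = 0.0150378
Unnormalised posteriors:
  w_I·p_I = 0.25 × 0.00729719 = 0.0018243
  w_II·p_II = 0.29 × 0.10376 = 0.0300904
  w_III·p_III = 0.46 × 0.0150378 = 0.00691741
Sum: 0.0018243 + 0.0300904 + 0.00691741 = 0.0388321
P(Subgroup I | 27.0 ng/mL) ≈ 0.0470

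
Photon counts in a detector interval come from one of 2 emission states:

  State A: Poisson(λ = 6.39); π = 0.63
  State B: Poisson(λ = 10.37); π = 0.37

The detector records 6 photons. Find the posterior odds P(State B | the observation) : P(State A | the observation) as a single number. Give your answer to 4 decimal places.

The posterior odds equal the prior odds times the likelihood ratio: (π_i/π_j)·(f_i(x)/f_j(x)).
Evaluate each component's likelihood at the observed value:
  p_A = 0.158683
  p_B = 0.0541634
0.0200405 / 0.0999704 ≈ 0.2005

0.2005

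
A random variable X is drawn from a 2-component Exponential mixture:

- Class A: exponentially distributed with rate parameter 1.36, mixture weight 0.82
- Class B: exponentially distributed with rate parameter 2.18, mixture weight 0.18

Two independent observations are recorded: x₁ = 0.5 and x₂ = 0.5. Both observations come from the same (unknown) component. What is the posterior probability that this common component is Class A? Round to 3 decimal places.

Posterior ∝ prior × likelihood, so P(k | x) ∝ π_k f_k(x); normalise over all components.
Since both observations come from the same component, the likelihood for component k is f_k(x₁)·f_k(x₂).
  p_A = [0.688999] × [0.688999] = 0.47472
  p_B = [0.732952] × [0.732952] = 0.537219
Multiply by the mixture weights:
  π_A·p_A = 0.82 × 0.47472 = 0.38927
  π_B·p_B = 0.18 × 0.537219 = 0.0966993
Evidence: 0.38927 + 0.0966993 = 0.48597
Responsibility of Class A: 0.38927 / 0.48597 ≈ 0.801

0.801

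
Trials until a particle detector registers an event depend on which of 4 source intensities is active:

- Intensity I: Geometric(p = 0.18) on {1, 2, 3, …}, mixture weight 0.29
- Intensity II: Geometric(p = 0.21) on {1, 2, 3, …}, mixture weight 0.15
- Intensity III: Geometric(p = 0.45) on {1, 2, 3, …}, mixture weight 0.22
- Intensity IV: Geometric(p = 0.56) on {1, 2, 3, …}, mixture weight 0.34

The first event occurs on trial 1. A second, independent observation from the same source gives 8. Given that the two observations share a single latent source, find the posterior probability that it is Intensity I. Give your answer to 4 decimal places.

The responsibility of component k is P(Z=k) f_k(x) divided by Σ_j P(Z=j) f_j(x).
Since both observations come from the same component, the likelihood for component k is f_k(x₁)·f_k(x₂).
  p_I = [0.18·(1−0.18)^0 = 0.18·1 = 0.18] × [0.0448714] = 0.00807685
  p_II = [0.21·(1−0.21)^0 = 0.21·1 = 0.21] × [0.0403282] = 0.00846892
  p_III = [0.45·(1−0.45)^0 = 0.45·1 = 0.45] × [0.00685096] = 0.00308293
  p_IV = [0.56·(1−0.56)^0 = 0.56·1 = 0.56] × [0.00178796] = 0.00100126
Multiply by the mixture weights:
  P(Z=I)·p_I = 0.29 × 0.00807685 = 0.00234229
  P(Z=II)·p_II = 0.15 × 0.00846892 = 0.00127034
  P(Z=III)·p_III = 0.22 × 0.00308293 = 0.000678245
  P(Z=IV)·p_IV = 0.34 × 0.00100126 = 0.000340427
Denominator: 0.00234229 + 0.00127034 + 0.000678245 + 0.000340427 = 0.0046313
So the posterior for Intensity I is 0.00234229 / 0.0046313 ≈ 0.5058.

0.5058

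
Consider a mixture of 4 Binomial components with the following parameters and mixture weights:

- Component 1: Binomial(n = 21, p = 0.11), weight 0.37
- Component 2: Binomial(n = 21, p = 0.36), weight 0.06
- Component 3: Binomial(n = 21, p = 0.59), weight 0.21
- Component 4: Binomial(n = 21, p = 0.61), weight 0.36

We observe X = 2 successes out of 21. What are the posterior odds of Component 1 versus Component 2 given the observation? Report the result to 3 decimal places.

Since P(k|x) ∝ π_k f_k(x), the posterior odds are π_i f_i(x) / (π_j f_j(x)).
Evaluate each component's likelihood at the observed value:
  p_1 = 0.277597
  p_2 = 0.00565254
  p_3 = 3.2123e-06
  p_4 = 1.32772e-06
0.102711 / 0.000339153 ≈ 302.846

302.846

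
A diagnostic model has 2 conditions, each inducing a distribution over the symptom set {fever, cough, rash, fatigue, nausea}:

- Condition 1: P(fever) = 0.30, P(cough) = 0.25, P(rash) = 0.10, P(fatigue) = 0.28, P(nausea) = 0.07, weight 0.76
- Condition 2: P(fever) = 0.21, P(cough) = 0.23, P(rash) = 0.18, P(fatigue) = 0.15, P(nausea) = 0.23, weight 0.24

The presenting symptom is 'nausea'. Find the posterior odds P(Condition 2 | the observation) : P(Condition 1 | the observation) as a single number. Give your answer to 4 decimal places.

Only the two components matter; the odds are (P(Z=i) f_i(x)) / (P(Z=j) f_j(x)).
Categorical probabilities:
  f_1 = 0.07
  f_2 = 0.23
Posterior odds = (P(Z=2)·f_2) / (P(Z=1)·f_1) = (0.24·0.23) / (0.76·0.07) = 0.0552 / 0.0532 ≈ 1.0376

1.0376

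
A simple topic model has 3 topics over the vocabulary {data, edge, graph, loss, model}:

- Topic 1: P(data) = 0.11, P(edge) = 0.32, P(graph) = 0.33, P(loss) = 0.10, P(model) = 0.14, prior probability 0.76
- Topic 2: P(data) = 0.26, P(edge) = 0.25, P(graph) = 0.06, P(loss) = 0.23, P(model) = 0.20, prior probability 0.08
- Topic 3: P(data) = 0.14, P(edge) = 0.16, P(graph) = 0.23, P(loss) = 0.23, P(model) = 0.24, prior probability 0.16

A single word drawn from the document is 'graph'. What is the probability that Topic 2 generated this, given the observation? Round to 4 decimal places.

0.0164

The responsibility of component k is π_k f_k(x) divided by Σ_j π_j f_j(x).
Component likelihoods at x = 'graph':
  L_1 = P(graph | comp) = 0.33
  L_2 = P(graph | comp) = 0.06
  L_3 = P(graph | comp) = 0.23
Weight by the priors:
  π_1·L_1 = 0.76 × 0.33 = 0.2508
  π_2·L_2 = 0.08 × 0.06 = 0.0048
  π_3·L_3 = 0.16 × 0.23 = 0.0368
Sum: 0.2508 + 0.0048 + 0.0368 = 0.2924
Responsibility of Topic 2: 0.0048 / 0.2924 ≈ 0.0164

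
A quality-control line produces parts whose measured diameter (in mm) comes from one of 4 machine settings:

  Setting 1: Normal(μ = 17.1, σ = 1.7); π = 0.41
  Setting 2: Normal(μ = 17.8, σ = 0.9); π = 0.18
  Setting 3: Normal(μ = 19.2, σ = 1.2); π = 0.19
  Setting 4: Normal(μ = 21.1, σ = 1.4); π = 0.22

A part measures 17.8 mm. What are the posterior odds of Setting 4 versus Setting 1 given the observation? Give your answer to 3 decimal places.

Posterior odds = (π_i f_i(x)) / (π_j f_j(x)); the normalising sum cancels.
Evaluate each component's likelihood at the observed value:
  L_1 = (1/(1.7·√(2π)))·exp(−(17.8−17.1)²/(2·1.7²)) = 0.234672·exp(-0.08478) = 0.215598
  L_2 = (1/(0.9·√(2π)))·exp(−(17.8−17.8)²/(2·0.9²)) = 0.443269·exp(-0.00000) = 0.443269
  L_3 = (1/(1.2·√(2π)))·exp(−(17.8−19.2)²/(2·1.2²)) = 0.332452·exp(-0.68056) = 0.168332
  L_4 = (1/(1.4·√(2π)))·exp(−(17.8−21.1)²/(2·1.4²)) = 0.284959·exp(-2.77806) = 0.0177127
Odds = (0.22/0.41) × (0.0177127/0.215598) = 0.536585 × 0.0821564 ≈ 0.044

0.044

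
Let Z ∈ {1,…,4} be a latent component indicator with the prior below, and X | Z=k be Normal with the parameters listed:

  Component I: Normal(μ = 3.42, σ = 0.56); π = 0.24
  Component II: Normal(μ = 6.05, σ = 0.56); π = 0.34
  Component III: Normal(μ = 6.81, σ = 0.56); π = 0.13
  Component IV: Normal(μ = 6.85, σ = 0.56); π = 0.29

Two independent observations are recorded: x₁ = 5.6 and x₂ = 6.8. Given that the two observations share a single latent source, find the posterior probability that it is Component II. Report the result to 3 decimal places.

0.733

By Bayes' theorem, P(k | x) = P(Z=k) f_k(x) / Σ_j P(Z=j) f_j(x).
Since both observations come from the same component, the likelihood for component k is f_k(x₁)·f_k(x₂).
  p_I = [(1/(0.56·√(2π)))·exp(−(5.6−3.42)²/(2·0.56²)) = 0.712397·exp(-7.57717) = 0.000364754] × [8.75148e-09] = 3.19213e-12
  p_II = [(1/(0.56·√(2π)))·exp(−(5.6−6.05)²/(2·0.56²)) = 0.712397·exp(-0.32286) = 0.515827] × [0.290555] = 0.149876
  p_III = [(1/(0.56·√(2π)))·exp(−(5.6−6.81)²/(2·0.56²)) = 0.712397·exp(-2.33434) = 0.0690128] × [0.712283] = 0.0491567
  p_IV = [(1/(0.56·√(2π)))·exp(−(5.6−6.85)²/(2·0.56²)) = 0.712397·exp(-2.49123) = 0.0589921] × [0.709563] = 0.0418586
Prior × likelihood for each component:
  P(Z=I)·p_I = 0.24 × 3.19213e-12 = 7.66112e-13
  P(Z=II)·p_II = 0.34 × 0.149876 = 0.0509579
  P(Z=III)·p_III = 0.13 × 0.0491567 = 0.00639037
  P(Z=IV)·p_IV = 0.29 × 0.0418586 = 0.012139
Sum: 7.66112e-13 + 0.0509579 + 0.00639037 + 0.012139 = 0.0694872
P(Component II | x) = 0.0509579 / 0.0694872 ≈ 0.733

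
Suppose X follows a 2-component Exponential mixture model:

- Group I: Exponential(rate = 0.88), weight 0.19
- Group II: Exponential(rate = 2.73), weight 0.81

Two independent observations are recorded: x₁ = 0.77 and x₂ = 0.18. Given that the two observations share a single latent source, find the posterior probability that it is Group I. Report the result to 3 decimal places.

The responsibility of component k is π_k f_k(x) divided by Σ_j π_j f_j(x).
Since both observations come from the same component, the likelihood for component k is f_k(x₁)·f_k(x₂).
  f_I = [0.88·e^(−0.88·0.77) = 0.88·e^(−0.6776) = 0.446894] × [0.751087] = 0.335657
  f_II = [2.73·e^(−2.73·0.77) = 2.73·e^(−2.1021) = 0.333605] × [1.67013] = 0.557163
Weight by the priors:
  π_I·f_I = 0.19 × 0.335657 = 0.0637747
  π_II·f_II = 0.81 × 0.557163 = 0.451302
Marginal: 0.0637747 + 0.451302 = 0.515077
Responsibility of Group I: 0.0637747 / 0.515077 ≈ 0.124

0.124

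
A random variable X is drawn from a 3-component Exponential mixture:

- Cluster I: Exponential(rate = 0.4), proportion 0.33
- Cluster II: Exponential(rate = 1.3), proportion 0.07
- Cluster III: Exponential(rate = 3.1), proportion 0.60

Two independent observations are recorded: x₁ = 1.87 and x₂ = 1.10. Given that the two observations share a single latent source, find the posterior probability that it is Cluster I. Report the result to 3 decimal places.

0.840

Apply Bayes' rule: the posterior for each component is proportional to its prior times its likelihood at x.
Since both observations come from the same component, the likelihood for component k is f_k(x₁)·f_k(x₂).
  p_I = [0.4·e^(−0.4·1.87) = 0.4·e^(−0.7480) = 0.189325] × [0.257615] = 0.0487729
  p_II = [1.3·e^(−1.3·1.87) = 1.3·e^(−2.4310) = 0.114333] × [0.311102] = 0.0355693
  p_III = [3.1·e^(−3.1·1.87) = 3.1·e^(−5.7970) = 0.00941362] × [0.102428] = 0.000964215
Weight by the priors:
  w_I·p_I = 0.33 × 0.0487729 = 0.016095
  w_II·p_II = 0.07 × 0.0355693 = 0.00248985
  w_III·p_III = 0.60 × 0.000964215 = 0.000578529
Marginal: 0.016095 + 0.00248985 + 0.000578529 = 0.0191634
Responsibility of Cluster I: 0.016095 / 0.0191634 ≈ 0.840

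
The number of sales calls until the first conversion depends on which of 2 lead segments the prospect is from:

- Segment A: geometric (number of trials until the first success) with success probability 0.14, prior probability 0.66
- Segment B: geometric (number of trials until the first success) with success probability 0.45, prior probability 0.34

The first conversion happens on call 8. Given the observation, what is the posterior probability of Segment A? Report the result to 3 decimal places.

P(component k | x) = π_k·f_k(x) / marginal(x), where marginal(x) = Σ_j π_j·f_j(x).
Evaluate each component's likelihood at the observed value:
  p_A = 0.14·(1−0.14)^7 = 0.14·0.347928 = 0.0487099
  p_B = 0.45·(1−0.45)^7 = 0.45·0.0152244 = 0.00685096
Prior × likelihood for each component:
  π_A·p_A = 0.66 × 0.0487099 = 0.0321485
  π_B·p_B = 0.34 × 0.00685096 = 0.00232933
Marginal: 0.0321485 + 0.00232933 = 0.0344779
So the posterior for Segment A is 0.0321485 / 0.0344779 ≈ 0.932.

0.932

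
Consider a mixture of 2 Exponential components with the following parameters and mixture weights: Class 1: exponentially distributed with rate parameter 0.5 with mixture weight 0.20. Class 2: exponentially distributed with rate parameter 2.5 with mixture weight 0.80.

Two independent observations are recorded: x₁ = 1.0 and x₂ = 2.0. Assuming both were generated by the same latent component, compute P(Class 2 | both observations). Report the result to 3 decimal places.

0.199

By Bayes' theorem, P(k | x) = P(Z=k) f_k(x) / Σ_j P(Z=j) f_j(x).
Since both observations come from the same component, the likelihood for component k is f_k(x₁)·f_k(x₂).
  L_1 = [0.303265] × [0.18394] = 0.0557825
  L_2 = [0.205212] × [0.0168449] = 0.00345678
Prior × likelihood for each component:
  P(Z=1)·L_1 = 0.20 × 0.0557825 = 0.0111565
  P(Z=2)·L_2 = 0.80 × 0.00345678 = 0.00276542
Marginal: 0.0111565 + 0.00276542 = 0.0139219
Responsibility of Class 2: 0.00276542 / 0.0139219 ≈ 0.199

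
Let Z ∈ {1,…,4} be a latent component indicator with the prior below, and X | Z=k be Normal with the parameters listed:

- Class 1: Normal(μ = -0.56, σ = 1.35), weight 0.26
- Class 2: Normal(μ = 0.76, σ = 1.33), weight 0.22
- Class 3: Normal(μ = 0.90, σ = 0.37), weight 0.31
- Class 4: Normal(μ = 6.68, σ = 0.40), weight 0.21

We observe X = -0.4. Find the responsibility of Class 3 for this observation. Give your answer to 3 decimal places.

Posterior ∝ prior × likelihood, so P(k | x) ∝ P(Z=k) f_k(x); normalise over all components.
Normal densities:
  p_1 = (1/(1.35·√(2π)))·exp(−(-0.4−-0.56)²/(2·1.35²)) = 0.295513·exp(-0.00702) = 0.293445
  p_2 = (1/(1.33·√(2π)))·exp(−(-0.4−0.76)²/(2·1.33²)) = 0.299957·exp(-0.38035) = 0.205057
  p_3 = (1/(0.37·√(2π)))·exp(−(-0.4−0.90)²/(2·0.37²)) = 1.078222·exp(-6.17239) = 0.00224944
  p_4 = (1/(0.40·√(2π)))·exp(−(-0.4−6.68)²/(2·0.40²)) = 0.997356·exp(-156.64500) = 9.3066e-69
Prior × likelihood for each component:
  P(Z=1)·p_1 = 0.26 × 0.293445 = 0.0762956
  P(Z=2)·p_2 = 0.22 × 0.205057 = 0.0451126
  P(Z=3)·p_3 = 0.31 × 0.00224944 = 0.000697326
  P(Z=4)·p_4 = 0.21 × 9.3066e-69 = 1.95439e-69
Normaliser: 0.0762956 + 0.0451126 + 0.000697326 + 1.95439e-69 = 0.122105
Responsibility of Class 3: 0.000697326 / 0.122105 ≈ 0.006

0.006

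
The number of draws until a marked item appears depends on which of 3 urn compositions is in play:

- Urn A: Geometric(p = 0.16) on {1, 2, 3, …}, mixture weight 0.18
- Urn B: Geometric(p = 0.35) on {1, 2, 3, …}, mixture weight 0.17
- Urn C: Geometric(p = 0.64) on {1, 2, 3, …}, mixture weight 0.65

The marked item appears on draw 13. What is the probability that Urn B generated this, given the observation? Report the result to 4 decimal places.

By Bayes' theorem, P(k | x) = π_k f_k(x) / Σ_j π_j f_j(x).
Evaluate each component's likelihood at the observed value:
  p_A = 0.16·(1−0.16)^12 = 0.16·0.12341 = 0.0197456
  p_B = 0.35·(1−0.35)^12 = 0.35·0.00568801 = 0.0019908
  p_C = 0.64·(1−0.64)^12 = 0.64·4.73838e-06 = 3.03256e-06
Unnormalised posteriors:
  π_A·p_A = 0.18 × 0.0197456 = 0.00355422
  π_B·p_B = 0.17 × 0.0019908 = 0.000338437
  π_C·p_C = 0.65 × 3.03256e-06 = 1.97117e-06
Evidence: 0.00355422 + 0.000338437 + 1.97117e-06 = 0.00389462
P(Urn B | x) = 0.000338437 / 0.00389462 ≈ 0.0869

0.0869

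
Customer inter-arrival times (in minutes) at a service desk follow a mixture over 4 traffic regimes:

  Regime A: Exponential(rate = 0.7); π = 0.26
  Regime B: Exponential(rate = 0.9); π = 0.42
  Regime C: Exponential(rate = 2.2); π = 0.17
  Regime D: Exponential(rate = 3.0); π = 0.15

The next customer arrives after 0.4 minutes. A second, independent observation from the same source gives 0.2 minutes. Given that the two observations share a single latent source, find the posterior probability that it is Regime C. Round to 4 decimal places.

0.3032

Posterior ∝ prior × likelihood, so P(k | x) ∝ π_k f_k(x); normalise over all components.
Since both observations come from the same component, the likelihood for component k is f_k(x₁)·f_k(x₂).
  f_A = [0.529049] × [0.608551] = 0.321953
  f_B = [0.627909] × [0.751743] = 0.472026
  f_C = [0.912522] × [1.41688] = 1.29293
  f_D = [0.903583] × [1.64643] = 1.48769
Prior × likelihood for each component:
  π_A·f_A = 0.26 × 0.321953 = 0.0837078
  π_B·f_B = 0.42 × 0.472026 = 0.198251
  π_C·f_C = 0.17 × 1.29293 = 0.219799
  π_D·f_D = 0.15 × 1.48769 = 0.223153
Denominator: 0.0837078 + 0.198251 + 0.219799 + 0.223153 = 0.724911
P(Regime C | x) ≈ 0.3032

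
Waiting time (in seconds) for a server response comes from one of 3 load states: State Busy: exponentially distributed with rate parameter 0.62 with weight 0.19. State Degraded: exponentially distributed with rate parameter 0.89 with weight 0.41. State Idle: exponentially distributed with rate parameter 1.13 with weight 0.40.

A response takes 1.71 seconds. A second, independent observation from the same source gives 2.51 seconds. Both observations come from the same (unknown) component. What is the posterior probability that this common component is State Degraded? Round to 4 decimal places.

0.4398

By Bayes' theorem, P(k | x) = π_k f_k(x) / Σ_j π_j f_j(x).
Since both observations come from the same component, the likelihood for component k is f_k(x₁)·f_k(x₂).
  f_Busy = [0.21476] × [0.13078] = 0.0280863
  f_Degraded = [0.194284] × [0.0953278] = 0.0185207
  f_Idle = [0.163641] × [0.0662657] = 0.0108438
Unnormalised posteriors:
  π_Busy·f_Busy = 0.19 × 0.0280863 = 0.00533641
  π_Degraded·f_Degraded = 0.41 × 0.0185207 = 0.00759348
  π_Idle·f_Idle = 0.40 × 0.0108438 = 0.00433751
Evidence: 0.00533641 + 0.00759348 + 0.00433751 = 0.0172674
Responsibility of State Degraded: 0.00759348 / 0.0172674 ≈ 0.4398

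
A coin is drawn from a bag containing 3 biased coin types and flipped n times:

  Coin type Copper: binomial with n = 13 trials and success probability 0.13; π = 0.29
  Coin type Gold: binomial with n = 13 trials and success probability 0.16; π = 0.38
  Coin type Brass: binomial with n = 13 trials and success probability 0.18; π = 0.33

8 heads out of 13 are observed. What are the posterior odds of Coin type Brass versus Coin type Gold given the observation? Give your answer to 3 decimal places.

Only the two components matter; the odds are (π_i f_i(x)) / (π_j f_j(x)).
Evaluate each component's likelihood at the observed value:
  p_Copper = C(13,8)·0.13^8·0.87^5 = 1287·8.15731e-08·0.498421 = 5.23265e-05
  p_Gold = C(13,8)·0.16^8·0.84^5 = 1287·4.29497e-07·0.418212 = 0.000231172
  p_Brass = C(13,8)·0.18^8·0.82^5 = 1287·1.102e-06·0.37074 = 0.000525809
Odds = (0.33/0.38) × (0.000525809/0.000231172) = 0.868421 × 2.27454 ≈ 1.975

1.975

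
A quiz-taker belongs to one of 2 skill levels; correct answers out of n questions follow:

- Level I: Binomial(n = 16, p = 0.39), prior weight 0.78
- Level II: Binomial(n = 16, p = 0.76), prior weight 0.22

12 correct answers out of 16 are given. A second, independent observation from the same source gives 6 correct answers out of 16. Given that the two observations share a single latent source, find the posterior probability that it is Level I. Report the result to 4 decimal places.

By Bayes' theorem, P(k | x) = π_k f_k(x) / Σ_j π_j f_j(x).
Since both observations come from the same component, the likelihood for component k is f_k(x₁)·f_k(x₂).
  p_I = [0.00312008] × [0.201006] = 0.000627157
  p_II = [0.224223] × [0.000978404] = 0.00021938
Unnormalised posteriors:
  π_I·p_I = 0.78 × 0.000627157 = 0.000489182
  π_II·p_II = 0.22 × 0.00021938 = 4.82637e-05
Denominator: 0.000489182 + 4.82637e-05 = 0.000537446
P(Level I | data) = 0.000489182 / 0.000537446 ≈ 0.9102

0.9102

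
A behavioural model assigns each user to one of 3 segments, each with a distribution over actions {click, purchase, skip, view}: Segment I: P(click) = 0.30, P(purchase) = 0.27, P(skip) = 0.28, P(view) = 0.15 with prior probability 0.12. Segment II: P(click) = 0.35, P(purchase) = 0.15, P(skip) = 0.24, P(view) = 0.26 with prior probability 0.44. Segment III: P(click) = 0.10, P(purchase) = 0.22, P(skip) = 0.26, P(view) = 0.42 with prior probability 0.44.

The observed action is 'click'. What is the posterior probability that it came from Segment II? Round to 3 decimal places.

The responsibility of component k is π_k f_k(x) divided by Σ_j π_j f_j(x).
Component likelihoods at x = 'click':
  p_I = P(click | comp) = 0.30
  p_II = P(click | comp) = 0.35
  p_III = P(click | comp) = 0.10
Weight by the priors:
  π_I·p_I = 0.12 × 0.3 = 0.036
  π_II·p_II = 0.44 × 0.35 = 0.154
  π_III·p_III = 0.44 × 0.1 = 0.044
Normaliser: 0.036 + 0.154 + 0.044 = 0.234
Responsibility of Segment II: 0.154 / 0.234 ≈ 0.658

0.658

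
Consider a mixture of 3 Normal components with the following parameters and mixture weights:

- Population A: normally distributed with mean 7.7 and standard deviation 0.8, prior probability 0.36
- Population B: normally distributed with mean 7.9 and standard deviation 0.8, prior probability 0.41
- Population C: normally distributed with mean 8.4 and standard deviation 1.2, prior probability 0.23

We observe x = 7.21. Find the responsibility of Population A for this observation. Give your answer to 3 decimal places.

By Bayes' theorem, P(k | x) = π_k f_k(x) / Σ_j π_j f_j(x).
Component likelihoods at x = 7.21:
  L_A = (1/(0.8·√(2π)))·exp(−(7.21−7.7)²/(2·0.8²)) = 0.498678·exp(-0.18758) = 0.413386
  L_B = (1/(0.8·√(2π)))·exp(−(7.21−7.9)²/(2·0.8²)) = 0.498678·exp(-0.37195) = 0.343782
  L_C = (1/(1.2·√(2π)))·exp(−(7.21−8.4)²/(2·1.2²)) = 0.332452·exp(-0.49170) = 0.203323
Multiply by the mixture weights:
  π_A·L_A = 0.36 × 0.413386 = 0.148819
  π_B·L_B = 0.41 × 0.343782 = 0.140951
  π_C·L_C = 0.23 × 0.203323 = 0.0467642
Marginal: 0.148819 + 0.140951 + 0.0467642 = 0.336534
Responsibility of Population A: 0.148819 / 0.336534 ≈ 0.442

0.442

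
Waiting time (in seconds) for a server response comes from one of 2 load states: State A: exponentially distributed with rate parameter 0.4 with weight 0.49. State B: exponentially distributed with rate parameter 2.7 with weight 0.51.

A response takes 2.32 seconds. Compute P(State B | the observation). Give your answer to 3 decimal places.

0.033

The responsibility of component k is π_k f_k(x) divided by Σ_j π_j f_j(x).
Component likelihoods at x = 2.32 seconds:
  p_A = 0.158137
  p_B = 0.00513976
Weight by the priors:
  π_A·p_A = 0.49 × 0.158137 = 0.0774873
  π_B·p_B = 0.51 × 0.00513976 = 0.00262128
Evidence: 0.0774873 + 0.00262128 = 0.0801086
P(State B | x) ≈ 0.033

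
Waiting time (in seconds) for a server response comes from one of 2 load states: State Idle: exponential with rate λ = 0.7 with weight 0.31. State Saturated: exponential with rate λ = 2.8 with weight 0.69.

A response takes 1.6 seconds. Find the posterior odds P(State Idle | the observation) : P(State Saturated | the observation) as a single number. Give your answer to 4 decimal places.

Since P(k|x) ∝ w_k f_k(x), the posterior odds are w_i f_i(x) / (w_j f_j(x)).
Component likelihoods at x = 1.6 seconds:
  p_Idle = 0.7·e^(−0.7·1.6) = 0.7·e^(−1.1200) = 0.228396
  p_Saturated = 2.8·e^(−2.8·1.6) = 2.8·e^(−4.4800) = 0.0317336
Odds = (0.31/0.69) × (0.228396/0.0317336) = 0.449275 × 7.1973 ≈ 3.2336

3.2336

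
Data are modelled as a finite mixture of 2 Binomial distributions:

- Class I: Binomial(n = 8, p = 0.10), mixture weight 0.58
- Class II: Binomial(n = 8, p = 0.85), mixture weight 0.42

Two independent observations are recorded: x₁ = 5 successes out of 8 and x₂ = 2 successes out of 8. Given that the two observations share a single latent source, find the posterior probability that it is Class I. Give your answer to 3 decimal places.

By Bayes' theorem, P(k | x) = P(Z=k) f_k(x) / Σ_j P(Z=j) f_j(x).
Since both observations come from the same component, the likelihood for component k is f_k(x₁)·f_k(x₂).
  L_I = [C(8,5)·0.10^5·0.90^3 = 56·1e-05·0.729 = 0.00040824] × [0.148803] = 6.07475e-05
  L_II = [C(8,5)·0.85^5·0.15^3 = 56·0.443705·0.003375 = 0.0838603] × [0.000230432] = 1.93241e-05
Prior × likelihood for each component:
  P(Z=I)·L_I = 0.58 × 6.07475e-05 = 3.52336e-05
  P(Z=II)·L_II = 0.42 × 1.93241e-05 = 8.11613e-06
Marginal: 3.52336e-05 + 8.11613e-06 = 4.33497e-05
P(Class I | data) = 3.52336e-05 / 4.33497e-05 ≈ 0.813

0.813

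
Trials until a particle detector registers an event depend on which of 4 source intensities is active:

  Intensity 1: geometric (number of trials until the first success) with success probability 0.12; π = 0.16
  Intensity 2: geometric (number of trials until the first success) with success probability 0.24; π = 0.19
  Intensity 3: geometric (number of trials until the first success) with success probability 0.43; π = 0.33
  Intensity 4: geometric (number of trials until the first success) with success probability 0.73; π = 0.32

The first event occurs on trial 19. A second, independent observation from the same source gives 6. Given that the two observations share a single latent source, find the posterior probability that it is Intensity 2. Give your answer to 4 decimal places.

0.1400

The responsibility of component k is π_k f_k(x) divided by Σ_j π_j f_j(x).
Since both observations come from the same component, the likelihood for component k is f_k(x₁)·f_k(x₂).
  f_1 = [0.12·(1−0.12)^18 = 0.12·0.100159 = 0.012019] × [0.0633278] = 0.000761139
  f_2 = [0.24·(1−0.24)^18 = 0.24·0.00715558 = 0.00171734] × [0.0608526] = 0.000104505
  f_3 = [0.43·(1−0.43)^18 = 0.43·4.03411e-05 = 1.73467e-05] × [0.0258728] = 4.48806e-07
  f_4 = [0.73·(1−0.73)^18 = 0.73·5.81497e-11 = 4.24493e-11] × [0.00104747] = 4.44644e-14
Prior × likelihood for each component:
  π_1·f_1 = 0.16 × 0.000761139 = 0.000121782
  π_2·f_2 = 0.19 × 0.000104505 = 1.98559e-05
  π_3·f_3 = 0.33 × 4.48806e-07 = 1.48106e-07
  π_4·f_4 = 0.32 × 4.44644e-14 = 1.42286e-14
Evidence: 0.000121782 + 1.98559e-05 + 1.48106e-07 + 1.42286e-14 = 0.000141786
So the posterior for Intensity 2 is 1.98559e-05 / 0.000141786 ≈ 0.1400.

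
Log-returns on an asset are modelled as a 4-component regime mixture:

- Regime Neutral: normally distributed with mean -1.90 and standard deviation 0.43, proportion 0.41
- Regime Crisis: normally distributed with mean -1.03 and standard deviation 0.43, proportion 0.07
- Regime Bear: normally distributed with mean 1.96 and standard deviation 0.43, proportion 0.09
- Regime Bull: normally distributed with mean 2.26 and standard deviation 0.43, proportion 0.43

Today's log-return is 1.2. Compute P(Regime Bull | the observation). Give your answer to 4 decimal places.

0.5219

Apply Bayes' rule: the posterior for each component is proportional to its prior times its likelihood at x.
Component likelihoods at x = 1.2:
  p_Neutral = 4.802e-12
  p_Crisis = 1.34045e-06
  p_Bear = 0.194584
  p_Bull = 0.044451
Multiply by the mixture weights:
  P(Z=Neutral)·p_Neutral = 0.41 × 4.802e-12 = 1.96882e-12
  P(Z=Crisis)·p_Crisis = 0.07 × 1.34045e-06 = 9.38313e-08
  P(Z=Bear)·p_Bear = 0.09 × 0.194584 = 0.0175125
  P(Z=Bull)·p_Bull = 0.43 × 0.044451 = 0.0191139
Sum: 1.96882e-12 + 9.38313e-08 + 0.0175125 + 0.0191139 = 0.0366265
Responsibility of Regime Bull: 0.0191139 / 0.0366265 ≈ 0.5219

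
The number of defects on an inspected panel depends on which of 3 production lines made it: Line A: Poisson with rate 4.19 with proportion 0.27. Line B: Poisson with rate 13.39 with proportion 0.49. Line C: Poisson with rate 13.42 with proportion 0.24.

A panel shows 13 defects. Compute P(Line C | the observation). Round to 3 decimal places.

By Bayes' theorem, P(k | x) = w_k f_k(x) / Σ_j w_j f_j(x).
Poisson probabilities:
  f_A = e^(−4.19)·4.19^13/13! = 0.000298406
  f_B = e^(−13.39)·13.39^13/13! = 0.109311
  f_C = e^(−13.42)·13.42^13/13! = 0.109212
Prior × likelihood for each component:
  w_A·f_A = 0.27 × 0.000298406 = 8.05697e-05
  w_B·f_B = 0.49 × 0.109311 = 0.0535624
  w_C·f_C = 0.24 × 0.109212 = 0.0262109
Sum: 8.05697e-05 + 0.0535624 + 0.0262109 = 0.0798539
P(Line C | x) = 0.0262109 / 0.0798539 ≈ 0.328

0.328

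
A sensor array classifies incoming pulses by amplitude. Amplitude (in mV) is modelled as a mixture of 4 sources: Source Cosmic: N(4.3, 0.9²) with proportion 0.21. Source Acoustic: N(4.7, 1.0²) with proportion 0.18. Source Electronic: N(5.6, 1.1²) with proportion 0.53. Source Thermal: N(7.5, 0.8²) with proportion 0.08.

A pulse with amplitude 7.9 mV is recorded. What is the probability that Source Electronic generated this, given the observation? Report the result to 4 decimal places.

0.3772

Apply Bayes' rule: the posterior for each component is proportional to its prior times its likelihood at x.
Normal densities:
  p_Cosmic = (1/(0.9·√(2π)))·exp(−(7.9−4.3)²/(2·0.9²)) = 0.443269·exp(-8.00000) = 0.0001487
  p_Acoustic = (1/(1.0·√(2π)))·exp(−(7.9−4.7)²/(2·1.0²)) = 0.398942·exp(-5.12000) = 0.00238409
  p_Electronic = (1/(1.1·√(2π)))·exp(−(7.9−5.6)²/(2·1.1²)) = 0.362675·exp(-2.18595) = 0.0407541
  p_Thermal = (1/(0.8·√(2π)))·exp(−(7.9−7.5)²/(2·0.8²)) = 0.498678·exp(-0.12500) = 0.440082
Prior × likelihood for each component:
  P(Z=Cosmic)·p_Cosmic = 0.21 × 0.0001487 = 3.12271e-05
  P(Z=Acoustic)·p_Acoustic = 0.18 × 0.00238409 = 0.000429136
  P(Z=Electronic)·p_Electronic = 0.53 × 0.0407541 = 0.0215997
  P(Z=Thermal)·p_Thermal = 0.08 × 0.440082 = 0.0352065
Marginal: 3.12271e-05 + 0.000429136 + 0.0215997 + 0.0352065 = 0.0572666
Responsibility of Source Electronic: 0.0215997 / 0.0572666 ≈ 0.3772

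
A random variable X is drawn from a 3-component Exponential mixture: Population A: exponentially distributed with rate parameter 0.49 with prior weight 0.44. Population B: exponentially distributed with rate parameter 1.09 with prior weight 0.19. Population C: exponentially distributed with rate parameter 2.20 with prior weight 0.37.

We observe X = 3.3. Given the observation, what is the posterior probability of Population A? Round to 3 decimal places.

0.873

The responsibility of component k is π_k f_k(x) divided by Σ_j π_j f_j(x).
Exponential densities:
  p_A = 0.49·e^(−0.49·3.3) = 0.49·e^(−1.6170) = 0.0972617
  p_B = 1.09·e^(−1.09·3.3) = 1.09·e^(−3.5970) = 0.0298723
  p_C = 2.20·e^(−2.20·3.3) = 2.20·e^(−7.2600) = 0.00154684
Unnormalised posteriors:
  π_A·p_A = 0.44 × 0.0972617 = 0.0427952
  π_B·p_B = 0.19 × 0.0298723 = 0.00567574
  π_C·p_C = 0.37 × 0.00154684 = 0.00057233
Evidence: 0.0427952 + 0.00567574 + 0.00057233 = 0.0490432
So the posterior for Population A is 0.0427952 / 0.0490432 ≈ 0.873.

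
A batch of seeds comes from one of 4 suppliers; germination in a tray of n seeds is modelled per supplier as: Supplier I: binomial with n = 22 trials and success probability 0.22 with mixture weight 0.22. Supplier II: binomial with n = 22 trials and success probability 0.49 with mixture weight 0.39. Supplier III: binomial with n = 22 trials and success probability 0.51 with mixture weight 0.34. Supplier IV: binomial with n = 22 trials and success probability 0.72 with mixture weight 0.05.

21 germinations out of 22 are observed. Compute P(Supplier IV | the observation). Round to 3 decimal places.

By Bayes' theorem, P(k | x) = w_k f_k(x) / Σ_j w_j f_j(x).
Binomial probabilities:
  f_I = C(22,21)·0.22^21·0.78^1 = 22·1.55194e-14·0.78 = 2.66314e-13
  f_II = C(22,21)·0.49^21·0.51^1 = 22·3.11973e-07·0.51 = 3.50034e-06
  f_III = C(22,21)·0.51^21·0.49^1 = 22·7.22726e-07·0.49 = 7.79099e-06
  f_IV = C(22,21)·0.72^21·0.28^1 = 22·0.00100921·0.28 = 0.00621675
Prior × likelihood for each component:
  w_I·f_I = 0.22 × 2.66314e-13 = 5.8589e-14
  w_II·f_II = 0.39 × 3.50034e-06 = 1.36513e-06
  w_III·f_III = 0.34 × 7.79099e-06 = 2.64894e-06
  w_IV·f_IV = 0.05 × 0.00621675 = 0.000310837
Normaliser: 5.8589e-14 + 1.36513e-06 + 2.64894e-06 + 0.000310837 = 0.000314851
P(Supplier IV | the observation) ≈ 0.987

0.987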